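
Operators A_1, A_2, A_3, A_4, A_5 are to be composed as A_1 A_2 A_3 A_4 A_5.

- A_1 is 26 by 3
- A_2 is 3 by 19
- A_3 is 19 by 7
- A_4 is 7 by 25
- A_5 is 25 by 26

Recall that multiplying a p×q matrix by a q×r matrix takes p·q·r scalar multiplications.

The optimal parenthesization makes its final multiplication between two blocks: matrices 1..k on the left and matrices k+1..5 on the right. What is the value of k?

Adjacent pairs: A_1A_2 = 26·3·19 = 1482; A_2A_3 = 3·19·7 = 399; A_3A_4 = 19·7·25 = 3325; A_4A_5 = 7·25·26 = 4550.
Length 3: A_1..A_3: k=1: 0+399+26·3·7=945; k=2: 1482+0+26·19·7=4940 → min 945 | A_2..A_4: k=2: 0+3325+3·19·25=4750; k=3: 399+0+3·7·25=924 → min 924 | A_3..A_5: k=3: 0+4550+19·7·26=8008; k=4: 3325+0+19·25·26=15675 → min 8008.
Length 4: A_1..A_4: k=1: 0+924+26·3·25=2874; k=2: 1482+3325+26·19·25=17157; k=3: 945+0+26·7·25=5495 → min 2874 | A_2..A_5: k=2: 0+8008+3·19·26=9490; k=3: 399+4550+3·7·26=5495; k=4: 924+0+3·25·26=2874 → min 2874.
Top-level splits: k=1: (A_1..A_1)·(A_2..A_5) → 0+2874+26·3·26 = 4902; k=2: (A_1..A_2)·(A_3..A_5) → 1482+8008+26·19·26 = 22334; k=3: (A_1..A_3)·(A_4..A_5) → 945+4550+26·7·26 = 10227; k=4: (A_1..A_4)·(A_5..A_5) → 2874+0+26·25·26 = 19774.
Best split is after A_1, i.e. k = 1.

1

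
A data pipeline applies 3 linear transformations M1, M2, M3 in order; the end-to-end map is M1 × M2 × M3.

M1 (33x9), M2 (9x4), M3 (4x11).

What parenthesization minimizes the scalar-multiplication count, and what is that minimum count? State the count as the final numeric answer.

(M1 × (M2 × M3)): cost 3663.
((M1 × M2) × M3): cost 2640.
Optimal: ((M1 × M2) × M3) with cost 2640.

2640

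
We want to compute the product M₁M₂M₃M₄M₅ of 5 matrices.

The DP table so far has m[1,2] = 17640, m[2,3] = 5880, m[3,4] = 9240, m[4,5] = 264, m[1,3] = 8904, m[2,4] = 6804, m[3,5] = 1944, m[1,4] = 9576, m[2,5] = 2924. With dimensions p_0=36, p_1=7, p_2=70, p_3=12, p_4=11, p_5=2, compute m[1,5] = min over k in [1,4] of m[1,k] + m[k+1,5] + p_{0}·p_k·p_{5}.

3428

m[1,5] = min over k∈[1,4] of m[1,k]+m[k+1,5]+p_{0}·p_k·p_{5}.
k=1: 0 + 2924 + 36·7·2 = 3428; k=2: 17640 + 1944 + 36·70·2 = 24624; k=3: 8904 + 264 + 36·12·2 = 10032; k=4: 9576 + 0 + 36·11·2 = 10368.
Minimum: 3428 at k=1.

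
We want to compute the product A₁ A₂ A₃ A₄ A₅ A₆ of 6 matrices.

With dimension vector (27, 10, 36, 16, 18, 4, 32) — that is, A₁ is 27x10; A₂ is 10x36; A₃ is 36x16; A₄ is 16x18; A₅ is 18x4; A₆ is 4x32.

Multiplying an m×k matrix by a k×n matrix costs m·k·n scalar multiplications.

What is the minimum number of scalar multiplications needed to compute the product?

Adjacent pairs: A₁A₂ = 27·10·36 = 9720; A₂A₃ = 10·36·16 = 5760; A₃A₄ = 36·16·18 = 10368; A₄A₅ = 16·18·4 = 1152; A₅A₆ = 18·4·32 = 2304.
Length 3: A₁..A₃: k=1: 0+5760+27·10·16=10080; k=2: 9720+0+27·36·16=25272 → min 10080 | A₂..A₄: k=2: 0+10368+10·36·18=16848; k=3: 5760+0+10·16·18=8640 → min 8640 | A₃..A₅: k=3: 0+1152+36·16·4=3456; k=4: 10368+0+36·18·4=12960 → min 3456 | A₄..A₆: k=4: 0+2304+16·18·32=11520; k=5: 1152+0+16·4·32=3200 → min 3200.
Length 4: A₁..A₄: k=1: 0+8640+27·10·18=13500; k=2: 9720+10368+27·36·18=37584; k=3: 10080+0+27·16·18=17856 → min 13500 | A₂..A₅: k=2: 0+3456+10·36·4=4896; k=3: 5760+1152+10·16·4=7552; k=4: 8640+0+10·18·4=9360 → min 4896 | A₃..A₆: k=3: 0+3200+36·16·32=21632; k=4: 10368+2304+36·18·32=33408; k=5: 3456+0+36·4·32=8064 → min 8064.
Length 5: A₁..A₅: k=1: 0+4896+27·10·4=5976; k=2: 9720+3456+27·36·4=17064; k=3: 10080+1152+27·16·4=12960; k=4: 13500+0+27·18·4=15444 → min 5976 | A₂..A₆: k=2: 0+8064+10·36·32=19584; k=3: 5760+3200+10·16·32=14080; k=4: 8640+2304+10·18·32=16704; k=5: 4896+0+10·4·32=6176 → min 6176.
Length 6: A₁..A₆: k=1: 0+6176+27·10·32=14816; k=2: 9720+8064+27·36·32=48888; k=3: 10080+3200+27·16·32=27104; k=4: 13500+2304+27·18·32=31356; k=5: 5976+0+27·4·32=9432 → min 9432.
Optimal order: ((A₁ (A₂ (A₃ (A₄ A₅)))) A₆) with cost 9432.

9432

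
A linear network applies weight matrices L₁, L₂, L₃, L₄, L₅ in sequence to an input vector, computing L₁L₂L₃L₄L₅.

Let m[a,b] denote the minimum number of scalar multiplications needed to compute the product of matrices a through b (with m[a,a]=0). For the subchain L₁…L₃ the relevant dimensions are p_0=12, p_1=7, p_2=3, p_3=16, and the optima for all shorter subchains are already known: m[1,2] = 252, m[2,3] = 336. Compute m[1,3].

828

m[1,3] = min over k∈[1,2] of m[1,k]+m[k+1,3]+p_{0}·p_k·p_{3}.
k=1: 0 + 336 + 12·7·16 = 1680; k=2: 252 + 0 + 12·3·16 = 828.
Minimum: 828 at k=2.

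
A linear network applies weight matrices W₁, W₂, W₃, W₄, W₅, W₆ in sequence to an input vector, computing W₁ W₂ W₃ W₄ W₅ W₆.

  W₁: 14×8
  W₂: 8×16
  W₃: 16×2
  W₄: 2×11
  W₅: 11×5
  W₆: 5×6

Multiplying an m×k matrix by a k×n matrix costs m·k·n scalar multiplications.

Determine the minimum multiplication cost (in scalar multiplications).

818

Adjacent pairs: W₁W₂ = 14·8·16 = 1792; W₂W₃ = 8·16·2 = 256; W₃W₄ = 16·2·11 = 352; W₄W₅ = 2·11·5 = 110; W₅W₆ = 11·5·6 = 330.
Length 3: W₁..W₃: k=1: 0+256+14·8·2=480; k=2: 1792+0+14·16·2=2240 → min 480 | W₂..W₄: k=2: 0+352+8·16·11=1760; k=3: 256+0+8·2·11=432 → min 432 | W₃..W₅: k=3: 0+110+16·2·5=270; k=4: 352+0+16·11·5=1232 → min 270 | W₄..W₆: k=4: 0+330+2·11·6=462; k=5: 110+0+2·5·6=170 → min 170.
Length 4: W₁..W₄: k=1: 0+432+14·8·11=1664; k=2: 1792+352+14·16·11=4608; k=3: 480+0+14·2·11=788 → min 788 | W₂..W₅: k=2: 0+270+8·16·5=910; k=3: 256+110+8·2·5=446; k=4: 432+0+8·11·5=872 → min 446 | W₃..W₆: k=3: 0+170+16·2·6=362; k=4: 352+330+16·11·6=1738; k=5: 270+0+16·5·6=750 → min 362.
Length 5: W₁..W₅: k=1: 0+446+14·8·5=1006; k=2: 1792+270+14·16·5=3182; k=3: 480+110+14·2·5=730; k=4: 788+0+14·11·5=1558 → min 730 | W₂..W₆: k=2: 0+362+8·16·6=1130; k=3: 256+170+8·2·6=522; k=4: 432+330+8·11·6=1290; k=5: 446+0+8·5·6=686 → min 522.
Length 6: W₁..W₆: k=1: 0+522+14·8·6=1194; k=2: 1792+362+14·16·6=3498; k=3: 480+170+14·2·6=818; k=4: 788+330+14·11·6=2042; k=5: 730+0+14·5·6=1150 → min 818.
Optimal order: ((W₁ (W₂ W₃)) ((W₄ W₅) W₆)) with cost 818.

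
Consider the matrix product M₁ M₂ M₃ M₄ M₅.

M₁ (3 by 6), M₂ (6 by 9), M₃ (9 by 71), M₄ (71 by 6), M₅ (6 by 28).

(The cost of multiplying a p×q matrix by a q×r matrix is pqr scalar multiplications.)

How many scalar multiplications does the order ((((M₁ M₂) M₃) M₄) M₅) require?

3861

(M₁ M₂): 3×6 by 6×9 → 3×9, cost 3·6·9 = 162
((M₁ M₂) M₃): 3×9 by 9×71 → 3×71, cost 3·9·71 = 1917; cumulative 2079
(((M₁ M₂) M₃) M₄): 3×71 by 71×6 → 3×6, cost 3·71·6 = 1278; cumulative 3357
((((M₁ M₂) M₃) M₄) M₅): 3×6 by 6×28 → 3×28, cost 3·6·28 = 504; cumulative 3861
Total: 3861 scalar multiplications.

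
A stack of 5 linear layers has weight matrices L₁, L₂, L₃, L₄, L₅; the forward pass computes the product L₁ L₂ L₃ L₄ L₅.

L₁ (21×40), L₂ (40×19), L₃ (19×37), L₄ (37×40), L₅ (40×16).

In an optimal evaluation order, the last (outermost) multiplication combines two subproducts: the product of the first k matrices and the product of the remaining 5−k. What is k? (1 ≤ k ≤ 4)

2

Adjacent pairs: L₁L₂ = 21·40·19 = 15960; L₂L₃ = 40·19·37 = 28120; L₃L₄ = 19·37·40 = 28120; L₄L₅ = 37·40·16 = 23680.
Length 3: L₁..L₃: k=1: 0+28120+21·40·37=59200; k=2: 15960+0+21·19·37=30723 → min 30723 | L₂..L₄: k=2: 0+28120+40·19·40=58520; k=3: 28120+0+40·37·40=87320 → min 58520 | L₃..L₅: k=3: 0+23680+19·37·16=34928; k=4: 28120+0+19·40·16=40280 → min 34928.
Length 4: L₁..L₄: k=1: 0+58520+21·40·40=92120; k=2: 15960+28120+21·19·40=60040; k=3: 30723+0+21·37·40=61803 → min 60040 | L₂..L₅: k=2: 0+34928+40·19·16=47088; k=3: 28120+23680+40·37·16=75480; k=4: 58520+0+40·40·16=84120 → min 47088.
Top-level splits: k=1: (L₁..L₁)·(L₂..L₅) → 0+47088+21·40·16 = 60528; k=2: (L₁..L₂)·(L₃..L₅) → 15960+34928+21·19·16 = 57272; k=3: (L₁..L₃)·(L₄..L₅) → 30723+23680+21·37·16 = 66835; k=4: (L₁..L₄)·(L₅..L₅) → 60040+0+21·40·16 = 73480.
Best split is after L₂, i.e. k = 2.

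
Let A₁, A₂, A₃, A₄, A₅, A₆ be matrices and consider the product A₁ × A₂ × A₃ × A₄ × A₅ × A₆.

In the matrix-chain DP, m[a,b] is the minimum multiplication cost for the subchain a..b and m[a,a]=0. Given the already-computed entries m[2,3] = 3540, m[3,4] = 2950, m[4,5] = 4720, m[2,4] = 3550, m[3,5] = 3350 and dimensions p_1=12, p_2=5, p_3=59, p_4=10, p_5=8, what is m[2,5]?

m[2,5] = min over k∈[2,4] of m[2,k]+m[k+1,5]+p_{1}·p_k·p_{5}.
k=2: 0 + 3350 + 12·5·8 = 3830; k=3: 3540 + 4720 + 12·59·8 = 13924; k=4: 3550 + 0 + 12·10·8 = 4510.
Minimum: 3830 at k=2.

3830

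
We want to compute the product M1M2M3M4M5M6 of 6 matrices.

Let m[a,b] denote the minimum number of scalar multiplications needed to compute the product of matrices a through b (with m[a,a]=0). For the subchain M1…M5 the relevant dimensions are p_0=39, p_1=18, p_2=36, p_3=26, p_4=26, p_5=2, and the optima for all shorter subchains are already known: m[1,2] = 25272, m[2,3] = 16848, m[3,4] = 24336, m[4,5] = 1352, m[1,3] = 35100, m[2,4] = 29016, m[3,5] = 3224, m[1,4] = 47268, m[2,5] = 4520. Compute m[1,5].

m[1,5] = min over k∈[1,4] of m[1,k]+m[k+1,5]+p_{0}·p_k·p_{5}.
k=1: 0 + 4520 + 39·18·2 = 5924; k=2: 25272 + 3224 + 39·36·2 = 31304; k=3: 35100 + 1352 + 39·26·2 = 38480; k=4: 47268 + 0 + 39·26·2 = 49296.
Minimum: 5924 at k=1.

5924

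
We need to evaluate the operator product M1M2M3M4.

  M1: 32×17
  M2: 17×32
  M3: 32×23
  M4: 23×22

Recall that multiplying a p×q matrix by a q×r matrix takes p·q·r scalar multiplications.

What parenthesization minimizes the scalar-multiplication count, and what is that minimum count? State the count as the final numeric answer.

Adjacent pairs: M1M2 = 32·17·32 = 17408; M2M3 = 17·32·23 = 12512; M3M4 = 32·23·22 = 16192.
Length 3: M1..M3: k=1: 0+12512+32·17·23=25024; k=2: 17408+0+32·32·23=40960 → min 25024 | M2..M4: k=2: 0+16192+17·32·22=28160; k=3: 12512+0+17·23·22=21114 → min 21114.
Length 4: M1..M4: k=1: 0+21114+32·17·22=33082; k=2: 17408+16192+32·32·22=56128; k=3: 25024+0+32·23·22=41216 → min 33082.
Optimal parenthesization: (M1((M2M3)M4)) with cost 33082.

33082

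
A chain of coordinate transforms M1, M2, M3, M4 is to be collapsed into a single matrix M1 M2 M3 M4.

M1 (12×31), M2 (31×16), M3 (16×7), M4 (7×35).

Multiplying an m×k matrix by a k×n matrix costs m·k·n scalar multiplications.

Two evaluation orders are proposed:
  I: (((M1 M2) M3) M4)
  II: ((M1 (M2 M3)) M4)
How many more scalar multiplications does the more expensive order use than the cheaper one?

Order I = (((M1 M2) M3) M4): (M1 M2): 12×31 by 31×16 → 12×16, cost 12·31·16 = 5952; ((M1 M2) M3): 12×16 by 16×7 → 12×7, cost 12·16·7 = 1344; cumulative 7296; (((M1 M2) M3) M4): 12×7 by 7×35 → 12×35, cost 12·7·35 = 2940; cumulative 10236. Total 10236.
Order II = ((M1 (M2 M3)) M4): (M2 M3): 31×16 by 16×7 → 31×7, cost 31·16·7 = 3472; (M1 (M2 M3)): 12×31 by 31×7 → 12×7, cost 12·31·7 = 2604; cumulative 6076; ((M1 (M2 M3)) M4): 12×7 by 7×35 → 12×35, cost 12·7·35 = 2940; cumulative 9016. Total 9016.
Difference: |10236 − 9016| = 1220.

1220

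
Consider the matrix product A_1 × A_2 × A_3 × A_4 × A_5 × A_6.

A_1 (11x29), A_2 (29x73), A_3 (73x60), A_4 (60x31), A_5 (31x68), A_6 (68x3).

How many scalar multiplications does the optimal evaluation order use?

32352

Adjacent pairs: A_1A_2 = 11·29·73 = 23287; A_2A_3 = 29·73·60 = 127020; A_3A_4 = 73·60·31 = 135780; A_4A_5 = 60·31·68 = 126480; A_5A_6 = 31·68·3 = 6324.
Length 3: A_1..A_3: k=1: 0+127020+11·29·60=146160; k=2: 23287+0+11·73·60=71467 → min 71467 | A_2..A_4: k=2: 0+135780+29·73·31=201407; k=3: 127020+0+29·60·31=180960 → min 180960 | A_3..A_5: k=3: 0+126480+73·60·68=424320; k=4: 135780+0+73·31·68=289664 → min 289664 | A_4..A_6: k=4: 0+6324+60·31·3=11904; k=5: 126480+0+60·68·3=138720 → min 11904.
Length 4: A_1..A_4: k=1: 0+180960+11·29·31=190849; k=2: 23287+135780+11·73·31=183960; k=3: 71467+0+11·60·31=91927 → min 91927 | A_2..A_5: k=2: 0+289664+29·73·68=433620; k=3: 127020+126480+29·60·68=371820; k=4: 180960+0+29·31·68=242092 → min 242092 | A_3..A_6: k=3: 0+11904+73·60·3=25044; k=4: 135780+6324+73·31·3=148893; k=5: 289664+0+73·68·3=304556 → min 25044.
Length 5: A_1..A_5: k=1: 0+242092+11·29·68=263784; k=2: 23287+289664+11·73·68=367555; k=3: 71467+126480+11·60·68=242827; k=4: 91927+0+11·31·68=115115 → min 115115 | A_2..A_6: k=2: 0+25044+29·73·3=31395; k=3: 127020+11904+29·60·3=144144; k=4: 180960+6324+29·31·3=189981; k=5: 242092+0+29·68·3=248008 → min 31395.
Length 6: A_1..A_6: k=1: 0+31395+11·29·3=32352; k=2: 23287+25044+11·73·3=50740; k=3: 71467+11904+11·60·3=85351; k=4: 91927+6324+11·31·3=99274; k=5: 115115+0+11·68·3=117359 → min 32352.
Optimal order: (A_1 × (A_2 × (A_3 × (A_4 × (A_5 × A_6))))) with cost 32352.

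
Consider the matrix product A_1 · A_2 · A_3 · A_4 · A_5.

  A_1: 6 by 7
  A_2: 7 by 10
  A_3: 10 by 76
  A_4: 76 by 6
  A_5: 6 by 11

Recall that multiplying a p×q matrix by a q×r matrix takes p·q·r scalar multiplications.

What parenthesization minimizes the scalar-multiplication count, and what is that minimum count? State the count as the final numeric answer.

5628

Adjacent pairs: A_1A_2 = 6·7·10 = 420; A_2A_3 = 7·10·76 = 5320; A_3A_4 = 10·76·6 = 4560; A_4A_5 = 76·6·11 = 5016.
Length 3: A_1..A_3: k=1: 0+5320+6·7·76=8512; k=2: 420+0+6·10·76=4980 → min 4980 | A_2..A_4: k=2: 0+4560+7·10·6=4980; k=3: 5320+0+7·76·6=8512 → min 4980 | A_3..A_5: k=3: 0+5016+10·76·11=13376; k=4: 4560+0+10·6·11=5220 → min 5220.
Length 4: A_1..A_4: k=1: 0+4980+6·7·6=5232; k=2: 420+4560+6·10·6=5340; k=3: 4980+0+6·76·6=7716 → min 5232 | A_2..A_5: k=2: 0+5220+7·10·11=5990; k=3: 5320+5016+7·76·11=16188; k=4: 4980+0+7·6·11=5442 → min 5442.
Length 5: A_1..A_5: k=1: 0+5442+6·7·11=5904; k=2: 420+5220+6·10·11=6300; k=3: 4980+5016+6·76·11=15012; k=4: 5232+0+6·6·11=5628 → min 5628.
Optimal parenthesization: ((A_1 · (A_2 · (A_3 · A_4))) · A_5) with cost 5628.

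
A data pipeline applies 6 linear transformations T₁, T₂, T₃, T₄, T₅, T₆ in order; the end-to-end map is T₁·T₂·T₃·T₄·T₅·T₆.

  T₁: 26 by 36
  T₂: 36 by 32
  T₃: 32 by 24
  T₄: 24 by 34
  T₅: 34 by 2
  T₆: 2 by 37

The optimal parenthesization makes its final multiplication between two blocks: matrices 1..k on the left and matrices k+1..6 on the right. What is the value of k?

Adjacent pairs: T₁T₂ = 26·36·32 = 29952; T₂T₃ = 36·32·24 = 27648; T₃T₄ = 32·24·34 = 26112; T₄T₅ = 24·34·2 = 1632; T₅T₆ = 34·2·37 = 2516.
Length 3: T₁..T₃: k=1: 0+27648+26·36·24=50112; k=2: 29952+0+26·32·24=49920 → min 49920 | T₂..T₄: k=2: 0+26112+36·32·34=65280; k=3: 27648+0+36·24·34=57024 → min 57024 | T₃..T₅: k=3: 0+1632+32·24·2=3168; k=4: 26112+0+32·34·2=28288 → min 3168 | T₄..T₆: k=4: 0+2516+24·34·37=32708; k=5: 1632+0+24·2·37=3408 → min 3408.
Length 4: T₁..T₄: k=1: 0+57024+26·36·34=88848; k=2: 29952+26112+26·32·34=84352; k=3: 49920+0+26·24·34=71136 → min 71136 | T₂..T₅: k=2: 0+3168+36·32·2=5472; k=3: 27648+1632+36·24·2=31008; k=4: 57024+0+36·34·2=59472 → min 5472 | T₃..T₆: k=3: 0+3408+32·24·37=31824; k=4: 26112+2516+32·34·37=68884; k=5: 3168+0+32·2·37=5536 → min 5536.
Length 5: T₁..T₅: k=1: 0+5472+26·36·2=7344; k=2: 29952+3168+26·32·2=34784; k=3: 49920+1632+26·24·2=52800; k=4: 71136+0+26·34·2=72904 → min 7344 | T₂..T₆: k=2: 0+5536+36·32·37=48160; k=3: 27648+3408+36·24·37=63024; k=4: 57024+2516+36·34·37=104828; k=5: 5472+0+36·2·37=8136 → min 8136.
Top-level splits: k=1: (T₁..T₁)·(T₂..T₆) → 0+8136+26·36·37 = 42768; k=2: (T₁..T₂)·(T₃..T₆) → 29952+5536+26·32·37 = 66272; k=3: (T₁..T₃)·(T₄..T₆) → 49920+3408+26·24·37 = 76416; k=4: (T₁..T₄)·(T₅..T₆) → 71136+2516+26·34·37 = 106360; k=5: (T₁..T₅)·(T₆..T₆) → 7344+0+26·2·37 = 9268.
Best split is after T₅, i.e. k = 5.

5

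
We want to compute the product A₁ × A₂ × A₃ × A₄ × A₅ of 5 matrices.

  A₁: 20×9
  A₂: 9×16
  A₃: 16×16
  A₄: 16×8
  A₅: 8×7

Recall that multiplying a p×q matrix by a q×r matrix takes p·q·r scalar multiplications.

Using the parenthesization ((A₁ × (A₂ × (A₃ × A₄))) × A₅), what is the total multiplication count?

(A₃ × A₄): 16×16 by 16×8 → 16×8, cost 16·16·8 = 2048
(A₂ × (A₃ × A₄)): 9×16 by 16×8 → 9×8, cost 9·16·8 = 1152; cumulative 3200
(A₁ × (A₂ × (A₃ × A₄))): 20×9 by 9×8 → 20×8, cost 20·9·8 = 1440; cumulative 4640
((A₁ × (A₂ × (A₃ × A₄))) × A₅): 20×8 by 8×7 → 20×7, cost 20·8·7 = 1120; cumulative 5760
Total: 5760 scalar multiplications.

5760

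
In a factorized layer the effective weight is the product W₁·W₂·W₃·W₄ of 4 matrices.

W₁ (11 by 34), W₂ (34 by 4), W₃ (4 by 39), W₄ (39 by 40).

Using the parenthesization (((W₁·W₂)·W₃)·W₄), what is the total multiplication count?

(W₁·W₂): 11×34 by 34×4 → 11×4, cost 11·34·4 = 1496
((W₁·W₂)·W₃): 11×4 by 4×39 → 11×39, cost 11·4·39 = 1716; cumulative 3212
(((W₁·W₂)·W₃)·W₄): 11×39 by 39×40 → 11×40, cost 11·39·40 = 17160; cumulative 20372
Total: 20372 scalar multiplications.

20372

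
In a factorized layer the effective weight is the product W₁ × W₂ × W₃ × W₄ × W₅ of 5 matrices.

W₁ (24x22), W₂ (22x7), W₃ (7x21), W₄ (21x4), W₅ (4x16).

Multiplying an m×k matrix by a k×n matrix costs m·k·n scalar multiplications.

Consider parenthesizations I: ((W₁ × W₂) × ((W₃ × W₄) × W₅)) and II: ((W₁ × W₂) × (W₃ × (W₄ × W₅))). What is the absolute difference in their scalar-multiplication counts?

Order I = ((W₁ × W₂) × ((W₃ × W₄) × W₅)): (W₁ × W₂): 24×22 by 22×7 → 24×7, cost 24·22·7 = 3696; (W₃ × W₄): 7×21 by 21×4 → 7×4, cost 7·21·4 = 588; ((W₃ × W₄) × W₅): 7×4 by 4×16 → 7×16, cost 7·4·16 = 448; cumulative 1036; ((W₁ × W₂) × ((W₃ × W₄) × W₅)): 24×7 by 7×16 → 24×16, cost 24·7·16 = 2688; cumulative 7420. Total 7420.
Order II = ((W₁ × W₂) × (W₃ × (W₄ × W₅))): (W₁ × W₂): 24×22 by 22×7 → 24×7, cost 24·22·7 = 3696; (W₄ × W₅): 21×4 by 4×16 → 21×16, cost 21·4·16 = 1344; (W₃ × (W₄ × W₅)): 7×21 by 21×16 → 7×16, cost 7·21·16 = 2352; cumulative 3696; ((W₁ × W₂) × (W₃ × (W₄ × W₅))): 24×7 by 7×16 → 24×16, cost 24·7·16 = 2688; cumulative 10080. Total 10080.
Difference: |7420 − 10080| = 2660.

2660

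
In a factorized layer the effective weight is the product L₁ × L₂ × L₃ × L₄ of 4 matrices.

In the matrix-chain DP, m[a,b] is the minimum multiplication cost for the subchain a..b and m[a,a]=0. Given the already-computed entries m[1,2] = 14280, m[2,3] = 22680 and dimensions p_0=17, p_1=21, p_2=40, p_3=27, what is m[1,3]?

32319

m[1,3] = min over k∈[1,2] of m[1,k]+m[k+1,3]+p_{0}·p_k·p_{3}.
k=1: 0 + 22680 + 17·21·27 = 32319; k=2: 14280 + 0 + 17·40·27 = 32640.
Minimum: 32319 at k=1.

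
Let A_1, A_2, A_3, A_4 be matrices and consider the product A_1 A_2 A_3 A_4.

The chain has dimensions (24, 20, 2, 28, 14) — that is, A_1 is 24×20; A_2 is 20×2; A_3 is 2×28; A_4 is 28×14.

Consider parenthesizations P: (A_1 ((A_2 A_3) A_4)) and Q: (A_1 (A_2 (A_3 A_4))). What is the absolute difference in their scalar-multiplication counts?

Order P = (A_1 ((A_2 A_3) A_4)): (A_2 A_3): 20×2 by 2×28 → 20×28, cost 20·2·28 = 1120; ((A_2 A_3) A_4): 20×28 by 28×14 → 20×14, cost 20·28·14 = 7840; cumulative 8960; (A_1 ((A_2 A_3) A_4)): 24×20 by 20×14 → 24×14, cost 24·20·14 = 6720; cumulative 15680. Total 15680.
Order Q = (A_1 (A_2 (A_3 A_4))): (A_3 A_4): 2×28 by 28×14 → 2×14, cost 2·28·14 = 784; (A_2 (A_3 A_4)): 20×2 by 2×14 → 20×14, cost 20·2·14 = 560; cumulative 1344; (A_1 (A_2 (A_3 A_4))): 24×20 by 20×14 → 24×14, cost 24·20·14 = 6720; cumulative 8064. Total 8064.
Difference: |15680 − 8064| = 7616.

7616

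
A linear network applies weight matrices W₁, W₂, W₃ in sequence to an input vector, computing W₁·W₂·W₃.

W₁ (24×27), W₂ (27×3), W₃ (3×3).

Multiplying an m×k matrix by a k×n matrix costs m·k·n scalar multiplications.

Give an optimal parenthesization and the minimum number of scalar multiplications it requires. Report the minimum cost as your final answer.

(W₁·(W₂·W₃)): cost 2187.
((W₁·W₂)·W₃): cost 2160.
Optimal: ((W₁·W₂)·W₃) with cost 2160.

2160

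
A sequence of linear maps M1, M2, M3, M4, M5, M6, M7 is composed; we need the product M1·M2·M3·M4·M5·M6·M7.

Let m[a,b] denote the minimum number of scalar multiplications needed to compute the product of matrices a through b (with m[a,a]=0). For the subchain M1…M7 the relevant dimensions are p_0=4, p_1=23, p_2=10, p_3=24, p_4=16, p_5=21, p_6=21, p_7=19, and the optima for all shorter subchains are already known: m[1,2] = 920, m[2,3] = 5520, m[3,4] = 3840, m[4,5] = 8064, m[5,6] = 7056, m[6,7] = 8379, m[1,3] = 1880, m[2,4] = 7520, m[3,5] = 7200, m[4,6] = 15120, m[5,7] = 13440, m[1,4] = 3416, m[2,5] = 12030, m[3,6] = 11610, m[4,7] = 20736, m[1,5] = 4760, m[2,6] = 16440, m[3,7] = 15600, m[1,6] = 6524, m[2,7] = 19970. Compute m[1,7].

8120

m[1,7] = min over k∈[1,6] of m[1,k]+m[k+1,7]+p_{0}·p_k·p_{7}.
k=1: 0 + 19970 + 4·23·19 = 21718; k=2: 920 + 15600 + 4·10·19 = 17280; k=3: 1880 + 20736 + 4·24·19 = 24440; k=4: 3416 + 13440 + 4·16·19 = 18072; k=5: 4760 + 8379 + 4·21·19 = 14735; k=6: 6524 + 0 + 4·21·19 = 8120.
Minimum: 8120 at k=6.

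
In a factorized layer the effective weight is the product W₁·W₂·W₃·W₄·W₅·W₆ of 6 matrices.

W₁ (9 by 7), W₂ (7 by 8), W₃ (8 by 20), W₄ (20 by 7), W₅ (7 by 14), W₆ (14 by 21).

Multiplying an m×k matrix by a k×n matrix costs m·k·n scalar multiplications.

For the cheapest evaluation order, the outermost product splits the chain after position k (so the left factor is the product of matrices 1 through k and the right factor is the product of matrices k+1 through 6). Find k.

4

Adjacent pairs: W₁W₂ = 9·7·8 = 504; W₂W₃ = 7·8·20 = 1120; W₃W₄ = 8·20·7 = 1120; W₄W₅ = 20·7·14 = 1960; W₅W₆ = 7·14·21 = 2058.
Length 3: W₁..W₃: k=1: 0+1120+9·7·20=2380; k=2: 504+0+9·8·20=1944 → min 1944 | W₂..W₄: k=2: 0+1120+7·8·7=1512; k=3: 1120+0+7·20·7=2100 → min 1512 | W₃..W₅: k=3: 0+1960+8·20·14=4200; k=4: 1120+0+8·7·14=1904 → min 1904 | W₄..W₆: k=4: 0+2058+20·7·21=4998; k=5: 1960+0+20·14·21=7840 → min 4998.
Length 4: W₁..W₄: k=1: 0+1512+9·7·7=1953; k=2: 504+1120+9·8·7=2128; k=3: 1944+0+9·20·7=3204 → min 1953 | W₂..W₅: k=2: 0+1904+7·8·14=2688; k=3: 1120+1960+7·20·14=5040; k=4: 1512+0+7·7·14=2198 → min 2198 | W₃..W₆: k=3: 0+4998+8·20·21=8358; k=4: 1120+2058+8·7·21=4354; k=5: 1904+0+8·14·21=4256 → min 4256.
Length 5: W₁..W₅: k=1: 0+2198+9·7·14=3080; k=2: 504+1904+9·8·14=3416; k=3: 1944+1960+9·20·14=6424; k=4: 1953+0+9·7·14=2835 → min 2835 | W₂..W₆: k=2: 0+4256+7·8·21=5432; k=3: 1120+4998+7·20·21=9058; k=4: 1512+2058+7·7·21=4599; k=5: 2198+0+7·14·21=4256 → min 4256.
Top-level splits: k=1: (W₁..W₁)·(W₂..W₆) → 0+4256+9·7·21 = 5579; k=2: (W₁..W₂)·(W₃..W₆) → 504+4256+9·8·21 = 6272; k=3: (W₁..W₃)·(W₄..W₆) → 1944+4998+9·20·21 = 10722; k=4: (W₁..W₄)·(W₅..W₆) → 1953+2058+9·7·21 = 5334; k=5: (W₁..W₅)·(W₆..W₆) → 2835+0+9·14·21 = 5481.
Best split is after W₄, i.e. k = 4.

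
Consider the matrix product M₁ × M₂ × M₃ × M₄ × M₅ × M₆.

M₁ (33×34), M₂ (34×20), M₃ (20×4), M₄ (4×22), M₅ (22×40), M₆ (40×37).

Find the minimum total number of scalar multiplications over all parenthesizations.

21532

Adjacent pairs: M₁M₂ = 33·34·20 = 22440; M₂M₃ = 34·20·4 = 2720; M₃M₄ = 20·4·22 = 1760; M₄M₅ = 4·22·40 = 3520; M₅M₆ = 22·40·37 = 32560.
Length 3: M₁..M₃: k=1: 0+2720+33·34·4=7208; k=2: 22440+0+33·20·4=25080 → min 7208 | M₂..M₄: k=2: 0+1760+34·20·22=16720; k=3: 2720+0+34·4·22=5712 → min 5712 | M₃..M₅: k=3: 0+3520+20·4·40=6720; k=4: 1760+0+20·22·40=19360 → min 6720 | M₄..M₆: k=4: 0+32560+4·22·37=35816; k=5: 3520+0+4·40·37=9440 → min 9440.
Length 4: M₁..M₄: k=1: 0+5712+33·34·22=30396; k=2: 22440+1760+33·20·22=38720; k=3: 7208+0+33·4·22=10112 → min 10112 | M₂..M₅: k=2: 0+6720+34·20·40=33920; k=3: 2720+3520+34·4·40=11680; k=4: 5712+0+34·22·40=35632 → min 11680 | M₃..M₆: k=3: 0+9440+20·4·37=12400; k=4: 1760+32560+20·22·37=50600; k=5: 6720+0+20·40·37=36320 → min 12400.
Length 5: M₁..M₅: k=1: 0+11680+33·34·40=56560; k=2: 22440+6720+33·20·40=55560; k=3: 7208+3520+33·4·40=16008; k=4: 10112+0+33·22·40=39152 → min 16008 | M₂..M₆: k=2: 0+12400+34·20·37=37560; k=3: 2720+9440+34·4·37=17192; k=4: 5712+32560+34·22·37=65948; k=5: 11680+0+34·40·37=62000 → min 17192.
Length 6: M₁..M₆: k=1: 0+17192+33·34·37=58706; k=2: 22440+12400+33·20·37=59260; k=3: 7208+9440+33·4·37=21532; k=4: 10112+32560+33·22·37=69534; k=5: 16008+0+33·40·37=64848 → min 21532.
Optimal order: ((M₁ × (M₂ × M₃)) × ((M₄ × M₅) × M₆)) with cost 21532.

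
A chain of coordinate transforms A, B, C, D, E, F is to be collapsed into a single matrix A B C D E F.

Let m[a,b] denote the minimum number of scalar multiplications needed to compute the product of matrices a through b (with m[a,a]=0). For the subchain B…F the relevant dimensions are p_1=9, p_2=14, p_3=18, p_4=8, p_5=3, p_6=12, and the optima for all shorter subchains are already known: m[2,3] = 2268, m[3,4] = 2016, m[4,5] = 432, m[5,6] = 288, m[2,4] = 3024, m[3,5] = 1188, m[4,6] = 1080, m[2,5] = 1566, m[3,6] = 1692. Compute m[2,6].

1890

m[2,6] = min over k∈[2,5] of m[2,k]+m[k+1,6]+p_{1}·p_k·p_{6}.
k=2: 0 + 1692 + 9·14·12 = 3204; k=3: 2268 + 1080 + 9·18·12 = 5292; k=4: 3024 + 288 + 9·8·12 = 4176; k=5: 1566 + 0 + 9·3·12 = 1890.
Minimum: 1890 at k=5.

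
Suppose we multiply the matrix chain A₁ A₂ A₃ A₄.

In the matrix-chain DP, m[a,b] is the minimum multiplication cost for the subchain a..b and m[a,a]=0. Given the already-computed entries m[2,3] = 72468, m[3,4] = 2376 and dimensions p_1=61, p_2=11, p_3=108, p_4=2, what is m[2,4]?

3718

m[2,4] = min over k∈[2,3] of m[2,k]+m[k+1,4]+p_{1}·p_k·p_{4}.
k=2: 0 + 2376 + 61·11·2 = 3718; k=3: 72468 + 0 + 61·108·2 = 85644.
Minimum: 3718 at k=2.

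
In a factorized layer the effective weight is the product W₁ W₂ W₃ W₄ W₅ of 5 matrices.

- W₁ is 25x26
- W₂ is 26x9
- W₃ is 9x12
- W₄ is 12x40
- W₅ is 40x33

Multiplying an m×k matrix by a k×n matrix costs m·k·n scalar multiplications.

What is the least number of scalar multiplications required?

Adjacent pairs: W₁W₂ = 25·26·9 = 5850; W₂W₃ = 26·9·12 = 2808; W₃W₄ = 9·12·40 = 4320; W₄W₅ = 12·40·33 = 15840.
Length 3: W₁..W₃: k=1: 0+2808+25·26·12=10608; k=2: 5850+0+25·9·12=8550 → min 8550 | W₂..W₄: k=2: 0+4320+26·9·40=13680; k=3: 2808+0+26·12·40=15288 → min 13680 | W₃..W₅: k=3: 0+15840+9·12·33=19404; k=4: 4320+0+9·40·33=16200 → min 16200.
Length 4: W₁..W₄: k=1: 0+13680+25·26·40=39680; k=2: 5850+4320+25·9·40=19170; k=3: 8550+0+25·12·40=20550 → min 19170 | W₂..W₅: k=2: 0+16200+26·9·33=23922; k=3: 2808+15840+26·12·33=28944; k=4: 13680+0+26·40·33=48000 → min 23922.
Length 5: W₁..W₅: k=1: 0+23922+25·26·33=45372; k=2: 5850+16200+25·9·33=29475; k=3: 8550+15840+25·12·33=34290; k=4: 19170+0+25·40·33=52170 → min 29475.
Optimal order: ((W₁ W₂) ((W₃ W₄) W₅)) with cost 29475.

29475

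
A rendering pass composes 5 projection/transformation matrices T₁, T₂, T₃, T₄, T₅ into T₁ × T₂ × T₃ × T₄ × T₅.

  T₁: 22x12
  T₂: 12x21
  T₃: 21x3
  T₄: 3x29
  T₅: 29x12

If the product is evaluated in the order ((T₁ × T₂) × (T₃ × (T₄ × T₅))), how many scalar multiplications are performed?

(T₁ × T₂): 22×12 by 12×21 → 22×21, cost 22·12·21 = 5544
(T₄ × T₅): 3×29 by 29×12 → 3×12, cost 3·29·12 = 1044
(T₃ × (T₄ × T₅)): 21×3 by 3×12 → 21×12, cost 21·3·12 = 756; cumulative 1800
((T₁ × T₂) × (T₃ × (T₄ × T₅))): 22×21 by 21×12 → 22×12, cost 22·21·12 = 5544; cumulative 12888
Total: 12888 scalar multiplications.

12888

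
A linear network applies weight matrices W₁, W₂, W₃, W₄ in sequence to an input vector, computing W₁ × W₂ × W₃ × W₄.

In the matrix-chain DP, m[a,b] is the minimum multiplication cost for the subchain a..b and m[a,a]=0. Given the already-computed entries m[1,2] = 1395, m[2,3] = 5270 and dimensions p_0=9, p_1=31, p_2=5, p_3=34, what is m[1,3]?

m[1,3] = min over k∈[1,2] of m[1,k]+m[k+1,3]+p_{0}·p_k·p_{3}.
k=1: 0 + 5270 + 9·31·34 = 14756; k=2: 1395 + 0 + 9·5·34 = 2925.
Minimum: 2925 at k=2.

2925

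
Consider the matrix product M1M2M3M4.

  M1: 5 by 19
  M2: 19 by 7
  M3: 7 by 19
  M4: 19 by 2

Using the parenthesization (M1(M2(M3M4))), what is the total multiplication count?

(M3M4): 7×19 by 19×2 → 7×2, cost 7·19·2 = 266
(M2(M3M4)): 19×7 by 7×2 → 19×2, cost 19·7·2 = 266; cumulative 532
(M1(M2(M3M4))): 5×19 by 19×2 → 5×2, cost 5·19·2 = 190; cumulative 722
Total: 722 scalar multiplications.

722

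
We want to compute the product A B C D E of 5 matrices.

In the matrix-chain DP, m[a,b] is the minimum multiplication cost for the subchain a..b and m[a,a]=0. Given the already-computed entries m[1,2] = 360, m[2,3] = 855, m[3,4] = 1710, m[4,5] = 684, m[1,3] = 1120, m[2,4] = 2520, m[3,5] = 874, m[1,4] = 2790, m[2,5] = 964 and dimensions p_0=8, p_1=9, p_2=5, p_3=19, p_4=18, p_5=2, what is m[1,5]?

1108

m[1,5] = min over k∈[1,4] of m[1,k]+m[k+1,5]+p_{0}·p_k·p_{5}.
k=1: 0 + 964 + 8·9·2 = 1108; k=2: 360 + 874 + 8·5·2 = 1314; k=3: 1120 + 684 + 8·19·2 = 2108; k=4: 2790 + 0 + 8·18·2 = 3078.
Minimum: 1108 at k=1.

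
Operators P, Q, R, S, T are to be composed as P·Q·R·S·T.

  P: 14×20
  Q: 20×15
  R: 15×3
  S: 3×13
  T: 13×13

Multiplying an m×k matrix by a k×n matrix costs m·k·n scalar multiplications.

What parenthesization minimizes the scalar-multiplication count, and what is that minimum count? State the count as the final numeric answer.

2793

Adjacent pairs: PQ = 14·20·15 = 4200; QR = 20·15·3 = 900; RS = 15·3·13 = 585; ST = 3·13·13 = 507.
Length 3: P..R: k=1: 0+900+14·20·3=1740; k=2: 4200+0+14·15·3=4830 → min 1740 | Q..S: k=2: 0+585+20·15·13=4485; k=3: 900+0+20·3·13=1680 → min 1680 | R..T: k=3: 0+507+15·3·13=1092; k=4: 585+0+15·13·13=3120 → min 1092.
Length 4: P..S: k=1: 0+1680+14·20·13=5320; k=2: 4200+585+14·15·13=7515; k=3: 1740+0+14·3·13=2286 → min 2286 | Q..T: k=2: 0+1092+20·15·13=4992; k=3: 900+507+20·3·13=2187; k=4: 1680+0+20·13·13=5060 → min 2187.
Length 5: P..T: k=1: 0+2187+14·20·13=5827; k=2: 4200+1092+14·15·13=8022; k=3: 1740+507+14·3·13=2793; k=4: 2286+0+14·13·13=4652 → min 2793.
Optimal parenthesization: ((P·(Q·R))·(S·T)) with cost 2793.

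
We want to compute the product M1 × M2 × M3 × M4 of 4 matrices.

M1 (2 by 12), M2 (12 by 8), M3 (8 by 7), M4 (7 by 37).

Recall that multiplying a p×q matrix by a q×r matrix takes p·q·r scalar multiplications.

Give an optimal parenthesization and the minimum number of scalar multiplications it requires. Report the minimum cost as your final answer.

Adjacent pairs: M1M2 = 2·12·8 = 192; M2M3 = 12·8·7 = 672; M3M4 = 8·7·37 = 2072.
Length 3: M1..M3: k=1: 0+672+2·12·7=840; k=2: 192+0+2·8·7=304 → min 304 | M2..M4: k=2: 0+2072+12·8·37=5624; k=3: 672+0+12·7·37=3780 → min 3780.
Length 4: M1..M4: k=1: 0+3780+2·12·37=4668; k=2: 192+2072+2·8·37=2856; k=3: 304+0+2·7·37=822 → min 822.
Optimal parenthesization: (((M1 × M2) × M3) × M4) with cost 822.

822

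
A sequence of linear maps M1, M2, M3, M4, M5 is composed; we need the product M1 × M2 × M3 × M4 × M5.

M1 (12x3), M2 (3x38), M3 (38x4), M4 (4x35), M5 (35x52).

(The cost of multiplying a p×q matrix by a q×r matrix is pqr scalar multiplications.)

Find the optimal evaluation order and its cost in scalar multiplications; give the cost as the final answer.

Adjacent pairs: M1M2 = 12·3·38 = 1368; M2M3 = 3·38·4 = 456; M3M4 = 38·4·35 = 5320; M4M5 = 4·35·52 = 7280.
Length 3: M1..M3: k=1: 0+456+12·3·4=600; k=2: 1368+0+12·38·4=3192 → min 600 | M2..M4: k=2: 0+5320+3·38·35=9310; k=3: 456+0+3·4·35=876 → min 876 | M3..M5: k=3: 0+7280+38·4·52=15184; k=4: 5320+0+38·35·52=74480 → min 15184.
Length 4: M1..M4: k=1: 0+876+12·3·35=2136; k=2: 1368+5320+12·38·35=22648; k=3: 600+0+12·4·35=2280 → min 2136 | M2..M5: k=2: 0+15184+3·38·52=21112; k=3: 456+7280+3·4·52=8360; k=4: 876+0+3·35·52=6336 → min 6336.
Length 5: M1..M5: k=1: 0+6336+12·3·52=8208; k=2: 1368+15184+12·38·52=40264; k=3: 600+7280+12·4·52=10376; k=4: 2136+0+12·35·52=23976 → min 8208.
Optimal parenthesization: (M1 × (((M2 × M3) × M4) × M5)) with cost 8208.

8208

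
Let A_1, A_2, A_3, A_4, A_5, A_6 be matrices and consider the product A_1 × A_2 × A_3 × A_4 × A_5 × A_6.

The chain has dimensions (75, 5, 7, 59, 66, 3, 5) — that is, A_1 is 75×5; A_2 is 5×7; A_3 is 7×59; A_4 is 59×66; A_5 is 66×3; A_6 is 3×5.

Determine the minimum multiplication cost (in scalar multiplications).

Adjacent pairs: A_1A_2 = 75·5·7 = 2625; A_2A_3 = 5·7·59 = 2065; A_3A_4 = 7·59·66 = 27258; A_4A_5 = 59·66·3 = 11682; A_5A_6 = 66·3·5 = 990.
Length 3: A_1..A_3: k=1: 0+2065+75·5·59=24190; k=2: 2625+0+75·7·59=33600 → min 24190 | A_2..A_4: k=2: 0+27258+5·7·66=29568; k=3: 2065+0+5·59·66=21535 → min 21535 | A_3..A_5: k=3: 0+11682+7·59·3=12921; k=4: 27258+0+7·66·3=28644 → min 12921 | A_4..A_6: k=4: 0+990+59·66·5=20460; k=5: 11682+0+59·3·5=12567 → min 12567.
Length 4: A_1..A_4: k=1: 0+21535+75·5·66=46285; k=2: 2625+27258+75·7·66=64533; k=3: 24190+0+75·59·66=316240 → min 46285 | A_2..A_5: k=2: 0+12921+5·7·3=13026; k=3: 2065+11682+5·59·3=14632; k=4: 21535+0+5·66·3=22525 → min 13026 | A_3..A_6: k=3: 0+12567+7·59·5=14632; k=4: 27258+990+7·66·5=30558; k=5: 12921+0+7·3·5=13026 → min 13026.
Length 5: A_1..A_5: k=1: 0+13026+75·5·3=14151; k=2: 2625+12921+75·7·3=17121; k=3: 24190+11682+75·59·3=49147; k=4: 46285+0+75·66·3=61135 → min 14151 | A_2..A_6: k=2: 0+13026+5·7·5=13201; k=3: 2065+12567+5·59·5=16107; k=4: 21535+990+5·66·5=24175; k=5: 13026+0+5·3·5=13101 → min 13101.
Length 6: A_1..A_6: k=1: 0+13101+75·5·5=14976; k=2: 2625+13026+75·7·5=18276; k=3: 24190+12567+75·59·5=58882; k=4: 46285+990+75·66·5=72025; k=5: 14151+0+75·3·5=15276 → min 14976.
Optimal order: (A_1 × ((A_2 × (A_3 × (A_4 × A_5))) × A_6)) with cost 14976.

14976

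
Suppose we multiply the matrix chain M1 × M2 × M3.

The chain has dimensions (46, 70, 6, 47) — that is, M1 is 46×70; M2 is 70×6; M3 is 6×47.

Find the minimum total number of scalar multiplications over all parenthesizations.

32292

Order (M1 × (M2 × M3)): (M2 × M3): 70×6 by 6×47 → 70×47, cost 70·6·47 = 19740; (M1 × (M2 × M3)): 46×70 by 70×47 → 46×47, cost 46·70·47 = 151340; cumulative 171080. Total 171080.
Order ((M1 × M2) × M3): (M1 × M2): 46×70 by 70×6 → 46×6, cost 46·70·6 = 19320; ((M1 × M2) × M3): 46×6 by 6×47 → 46×47, cost 46·6·47 = 12972; cumulative 32292. Total 32292.
Minimum: 32292.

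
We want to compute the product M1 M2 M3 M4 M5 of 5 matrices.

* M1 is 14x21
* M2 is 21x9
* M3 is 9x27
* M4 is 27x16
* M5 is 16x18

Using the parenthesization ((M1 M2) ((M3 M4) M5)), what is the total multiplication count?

11394

(M1 M2): 14×21 by 21×9 → 14×9, cost 14·21·9 = 2646
(M3 M4): 9×27 by 27×16 → 9×16, cost 9·27·16 = 3888
((M3 M4) M5): 9×16 by 16×18 → 9×18, cost 9·16·18 = 2592; cumulative 6480
((M1 M2) ((M3 M4) M5)): 14×9 by 9×18 → 14×18, cost 14·9·18 = 2268; cumulative 11394
Total: 11394 scalar multiplications.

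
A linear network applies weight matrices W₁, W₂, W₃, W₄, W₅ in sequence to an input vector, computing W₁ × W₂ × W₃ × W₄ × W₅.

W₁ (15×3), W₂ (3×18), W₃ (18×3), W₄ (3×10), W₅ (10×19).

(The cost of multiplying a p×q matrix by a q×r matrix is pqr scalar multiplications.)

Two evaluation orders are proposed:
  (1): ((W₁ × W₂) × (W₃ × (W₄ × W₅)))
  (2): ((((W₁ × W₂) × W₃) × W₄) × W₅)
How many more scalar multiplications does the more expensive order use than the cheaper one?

Order (1) = ((W₁ × W₂) × (W₃ × (W₄ × W₅))): (W₁ × W₂): 15×3 by 3×18 → 15×18, cost 15·3·18 = 810; (W₄ × W₅): 3×10 by 10×19 → 3×19, cost 3·10·19 = 570; (W₃ × (W₄ × W₅)): 18×3 by 3×19 → 18×19, cost 18·3·19 = 1026; cumulative 1596; ((W₁ × W₂) × (W₃ × (W₄ × W₅))): 15×18 by 18×19 → 15×19, cost 15·18·19 = 5130; cumulative 7536. Total 7536.
Order (2) = ((((W₁ × W₂) × W₃) × W₄) × W₅): (W₁ × W₂): 15×3 by 3×18 → 15×18, cost 15·3·18 = 810; ((W₁ × W₂) × W₃): 15×18 by 18×3 → 15×3, cost 15·18·3 = 810; cumulative 1620; (((W₁ × W₂) × W₃) × W₄): 15×3 by 3×10 → 15×10, cost 15·3·10 = 450; cumulative 2070; ((((W₁ × W₂) × W₃) × W₄) × W₅): 15×10 by 10×19 → 15×19, cost 15·10·19 = 2850; cumulative 4920. Total 4920.
Difference: |7536 − 4920| = 2616.

2616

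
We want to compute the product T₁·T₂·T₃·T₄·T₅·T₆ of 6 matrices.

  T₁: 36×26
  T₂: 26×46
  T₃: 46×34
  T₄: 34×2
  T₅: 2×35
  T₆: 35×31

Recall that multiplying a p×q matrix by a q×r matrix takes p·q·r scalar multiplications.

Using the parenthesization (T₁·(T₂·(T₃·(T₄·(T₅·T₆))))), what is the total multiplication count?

(T₅·T₆): 2×35 by 35×31 → 2×31, cost 2·35·31 = 2170
(T₄·(T₅·T₆)): 34×2 by 2×31 → 34×31, cost 34·2·31 = 2108; cumulative 4278
(T₃·(T₄·(T₅·T₆))): 46×34 by 34×31 → 46×31, cost 46·34·31 = 48484; cumulative 52762
(T₂·(T₃·(T₄·(T₅·T₆)))): 26×46 by 46×31 → 26×31, cost 26·46·31 = 37076; cumulative 89838
(T₁·(T₂·(T₃·(T₄·(T₅·T₆))))): 36×26 by 26×31 → 36×31, cost 36·26·31 = 29016; cumulative 118854
Total: 118854 scalar multiplications.

118854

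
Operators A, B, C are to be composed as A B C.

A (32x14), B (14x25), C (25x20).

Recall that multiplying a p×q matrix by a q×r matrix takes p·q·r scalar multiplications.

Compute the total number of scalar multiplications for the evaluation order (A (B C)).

(B C): 14×25 by 25×20 → 14×20, cost 14·25·20 = 7000
(A (B C)): 32×14 by 14×20 → 32×20, cost 32·14·20 = 8960; cumulative 15960
Total: 15960 scalar multiplications.

15960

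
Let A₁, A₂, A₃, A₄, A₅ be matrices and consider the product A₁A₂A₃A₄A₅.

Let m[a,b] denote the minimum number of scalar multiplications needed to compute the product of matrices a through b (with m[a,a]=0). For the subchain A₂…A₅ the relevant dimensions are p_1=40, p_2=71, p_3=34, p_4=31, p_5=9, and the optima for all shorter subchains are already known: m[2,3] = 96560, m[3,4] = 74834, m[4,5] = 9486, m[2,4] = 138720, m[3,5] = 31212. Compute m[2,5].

m[2,5] = min over k∈[2,4] of m[2,k]+m[k+1,5]+p_{1}·p_k·p_{5}.
k=2: 0 + 31212 + 40·71·9 = 56772; k=3: 96560 + 9486 + 40·34·9 = 118286; k=4: 138720 + 0 + 40·31·9 = 149880.
Minimum: 56772 at k=2.

56772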